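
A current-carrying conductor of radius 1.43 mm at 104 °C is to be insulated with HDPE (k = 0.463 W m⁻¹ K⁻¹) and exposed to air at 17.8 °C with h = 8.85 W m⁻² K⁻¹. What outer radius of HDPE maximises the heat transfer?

For a cylinder, r_cr = k_ins/h = 0.463/8.85 = 0.0523 m = 5.23 cm

r_cr = 5.23 cm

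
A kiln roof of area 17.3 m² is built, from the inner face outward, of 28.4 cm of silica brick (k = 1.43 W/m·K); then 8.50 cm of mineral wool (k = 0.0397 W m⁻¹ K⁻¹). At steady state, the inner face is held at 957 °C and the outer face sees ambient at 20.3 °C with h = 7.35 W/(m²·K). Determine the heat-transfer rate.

Treat each layer as a resistance in series:
  R_silica brick = L/(kA) = 0.284/(1.43·17.3) = 0.01148 K/W
  R_mineral wool = L/(kA) = 0.0850/(0.0397·17.3) = 0.1238 K/W
  R_conv,out = 1/(hA) = 1/(7.35·17.3) = 0.007864 K/W
ΣR = 0.01148 + 0.1238 + 0.007864 = 0.1431 K/W
Q = ΔT/ΣR = (957 °C − 20.3 °C)/0.1431 = 6550 W

Q = 6550 W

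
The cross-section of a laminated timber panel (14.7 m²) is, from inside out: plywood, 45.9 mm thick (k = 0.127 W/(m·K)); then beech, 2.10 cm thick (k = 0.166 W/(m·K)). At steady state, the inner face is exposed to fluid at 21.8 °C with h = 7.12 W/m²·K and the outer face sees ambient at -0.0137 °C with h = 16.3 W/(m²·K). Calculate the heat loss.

Resistance network (inner→outer):
  R_conv,in = 1/(hA) = 1/(7.12·14.7) = 0.009554 K/W
  R_plywood = L/(kA) = 0.0459/(0.127·14.7) = 0.02459 K/W
  R_beech = L/(kA) = 0.0210/(0.166·14.7) = 0.008606 K/W
  R_conv,out = 1/(hA) = 1/(16.3·14.7) = 0.004173 K/W
ΣR = 0.009554 + 0.02459 + 0.008606 + 0.004173 = 0.04692 K/W
Q = ΔT/ΣR = (21.8 °C − -0.0137 °C)/0.04692 = 465 W

Q = 465 W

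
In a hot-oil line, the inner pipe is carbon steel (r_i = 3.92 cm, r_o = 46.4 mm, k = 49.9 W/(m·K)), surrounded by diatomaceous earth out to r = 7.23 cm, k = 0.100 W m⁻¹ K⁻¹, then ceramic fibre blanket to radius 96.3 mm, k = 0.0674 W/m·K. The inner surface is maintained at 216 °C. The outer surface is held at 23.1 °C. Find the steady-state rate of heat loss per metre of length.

Series thermal resistances, inner to outer:
  R'_carbon steel = ln(0.0464/0.0392)/(2πk) = 0.1686/(2π·49.9) = 5.378×10^-4 m·K/W
  R'_diatomaceous earth = ln(0.0723/0.0464)/(2πk) = 0.4435/(2π·0.100) = 0.7059 m·K/W
  R'_ceramic fibre blanket = ln(0.0963/0.0723)/(2πk) = 0.2866/(2π·0.0674) = 0.6769 m·K/W
ΣR = 5.378×10^-4 + 0.7059 + 0.6769 = 1.383 m·K/W
Q' = ΔT/ΣR = (216 °C − 23.1 °C)/1.383 = 139 W/m

Q' = 139 W/m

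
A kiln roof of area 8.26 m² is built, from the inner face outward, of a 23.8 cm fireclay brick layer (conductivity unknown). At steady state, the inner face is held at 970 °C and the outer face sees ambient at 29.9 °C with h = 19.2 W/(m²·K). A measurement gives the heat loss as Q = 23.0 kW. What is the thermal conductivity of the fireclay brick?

ΣR = ΔT/Q = |970 − 29.9|/23000 = 0.04087 K/W
Known resistances:
  R_conv,out = 1/(hA) = 1/(19.2·8.26) = 0.006305 K/W
R_fireclay brick = ΣR − ΣR_known = 0.04087 − 0.006305 = 0.03456 K/W
L/(kA) = 0.03456 ⇒ k = 0.238/(0.03456·8.26) = 0.834 W/m·K

k = 0.834 W/m·K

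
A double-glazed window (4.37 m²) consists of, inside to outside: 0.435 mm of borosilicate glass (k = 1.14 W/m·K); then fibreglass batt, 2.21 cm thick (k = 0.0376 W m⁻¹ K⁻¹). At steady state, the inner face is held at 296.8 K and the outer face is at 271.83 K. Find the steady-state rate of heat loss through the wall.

Resistance network (inner→outer):
  R_borosilicate glass = L/(kA) = 4.35×10^-4/(1.14·4.37) = 8.732×10^-5 K/W
  R_fibreglass batt = L/(kA) = 0.0221/(0.0376·4.37) = 0.1345 K/W
ΣR = 8.732×10^-5 + 0.1345 = 0.1346 K/W
Q = ΔT/ΣR = (296.8 K − 271.83 K)/0.1346 = 186 W

Q = 186 W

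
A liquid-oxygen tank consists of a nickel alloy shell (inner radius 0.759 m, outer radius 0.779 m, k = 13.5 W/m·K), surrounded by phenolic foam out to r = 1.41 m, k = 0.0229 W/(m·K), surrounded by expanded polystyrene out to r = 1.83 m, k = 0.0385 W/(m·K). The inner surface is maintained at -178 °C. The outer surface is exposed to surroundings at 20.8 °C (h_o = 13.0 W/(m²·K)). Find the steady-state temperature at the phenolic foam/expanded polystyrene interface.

T = -8.0 °C

Treat each layer as a resistance in series:
  R_nickel alloy = (1/0.759 − 1/0.779)/(4πk) = 0.03383/(4π·13.5) = 1.994×10^-4 K/W
  R_phenolic foam = (1/0.779 − 1/1.41)/(4πk) = 0.5745/(4π·0.0229) = 1.996 K/W
  R_expanded polystyrene = (1/1.41 − 1/1.83)/(4πk) = 0.1628/(4π·0.0385) = 0.3364 K/W
  R_conv,out = 1/(4πr²h) = 1/(4π·1.83²·13.0) = 0.001828 K/W
ΣR = 1.994×10^-4 + 1.996 + 0.3364 + 0.001828 = 2.334 K/W
Q = ΔT/ΣR = (-178 °C − 20.8 °C)/2.334 = -85.18 W
From the inner boundary to the phenolic foam/expanded polystyrene interface, ΣR_partial = 1.996 K/W.
T_interface = T_in − Q·ΣR_partial = -178 °C − (-85.18)(1.996) = -8.0 °C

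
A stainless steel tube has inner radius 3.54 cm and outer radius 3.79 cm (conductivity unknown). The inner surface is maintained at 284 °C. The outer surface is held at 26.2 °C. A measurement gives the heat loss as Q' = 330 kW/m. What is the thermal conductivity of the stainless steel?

k = 13.9 W/m·K

ΣR = ΔT/Q' = |284 − 26.2|/3.30×10^5 = 7.812×10^-4 m·K/W
ln(r₂/r₁)/(2πk) = 7.812×10^-4 ⇒ k = 0.06824/(2π·7.812×10^-4) = 13.9 W/m·K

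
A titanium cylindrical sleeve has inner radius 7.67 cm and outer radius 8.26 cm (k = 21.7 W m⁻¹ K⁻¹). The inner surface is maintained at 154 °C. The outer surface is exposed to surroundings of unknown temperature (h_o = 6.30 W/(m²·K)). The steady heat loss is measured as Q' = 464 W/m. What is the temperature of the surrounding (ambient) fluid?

T_out = 11.8 °C

Sum the resistances:
  R'_titanium = ln(0.0826/0.0767)/(2πk) = 0.07411/(2π·21.7) = 5.435×10^-4 m·K/W
  R'_conv,out = 1/(2πr h) = 1/(2π·0.0826·6.30) = 0.3058 m·K/W
ΣR = 0.3064 m·K/W
ΔT = Q'·ΣR = 464 × 0.3064 = 142.2 K
Heat flows outward, so T_out = T_in − ΔT = 154 − 142.2 = 11.8 °C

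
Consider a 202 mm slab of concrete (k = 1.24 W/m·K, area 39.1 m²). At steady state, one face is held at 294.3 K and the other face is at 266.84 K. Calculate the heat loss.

Q = kA·ΔT/L = 1.24 × 39.1 × |294.3 K − 266.84 K| / 0.202 = 6590 W

Q = 6.59 kW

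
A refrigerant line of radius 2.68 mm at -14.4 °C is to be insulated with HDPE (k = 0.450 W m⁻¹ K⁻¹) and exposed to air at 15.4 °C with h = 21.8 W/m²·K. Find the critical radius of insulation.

For a cylinder, r_cr = k_ins/h = 0.450/21.8 = 0.0206 m = 2.06 cm

r_cr = 2.06 cm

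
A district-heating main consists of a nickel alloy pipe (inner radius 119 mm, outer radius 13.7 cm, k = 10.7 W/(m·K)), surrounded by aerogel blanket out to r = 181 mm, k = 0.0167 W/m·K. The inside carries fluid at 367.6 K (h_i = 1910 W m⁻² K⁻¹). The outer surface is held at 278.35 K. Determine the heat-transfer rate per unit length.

Q' = 33.6 W/m

Resistance network (inner→outer):
  R'_conv,in = 1/(2πr h) = 1/(2π·0.119·1910) = 7.002×10^-4 m·K/W
  R'_nickel alloy = ln(0.137/0.119)/(2πk) = 0.1409/(2π·10.7) = 0.002095 m·K/W
  R'_aerogel blanket = ln(0.181/0.137)/(2πk) = 0.2785/(2π·0.0167) = 2.654 m·K/W
ΣR = 7.002×10^-4 + 0.002095 + 2.654 = 2.657 m·K/W
Q' = ΔT/ΣR = (367.6 K − 278.35 K)/2.657 = 33.6 W/m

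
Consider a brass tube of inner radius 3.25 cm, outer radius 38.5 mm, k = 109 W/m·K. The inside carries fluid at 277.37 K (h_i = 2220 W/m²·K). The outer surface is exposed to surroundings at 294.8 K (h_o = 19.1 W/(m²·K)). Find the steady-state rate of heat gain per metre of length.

Q' = 79.6 W/m

Treat each layer as a resistance in series:
  R'_conv,in = 1/(2πr h) = 1/(2π·0.0325·2220) = 0.002206 m·K/W
  R'_brass = ln(0.0385/0.0325)/(2πk) = 0.1694/(2π·109) = 2.474×10^-4 m·K/W
  R'_conv,out = 1/(2πr h) = 1/(2π·0.0385·19.1) = 0.2164 m·K/W
ΣR = 0.002206 + 2.474×10^-4 + 0.2164 = 0.2189 m·K/W
Q' = ΔT/ΣR = (277.37 K − 294.8 K)/0.2189 = -79.6 W/m
(Negative Q' ⇒ heat flows inward; heat gain = 79.6 W/m.)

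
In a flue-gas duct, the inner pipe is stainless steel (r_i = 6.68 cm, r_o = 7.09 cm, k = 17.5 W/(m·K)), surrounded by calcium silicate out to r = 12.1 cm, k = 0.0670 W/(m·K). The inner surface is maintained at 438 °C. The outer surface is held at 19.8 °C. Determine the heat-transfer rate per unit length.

Resistance network (inner→outer):
  R'_stainless steel = ln(0.0709/0.0668)/(2πk) = 0.05957/(2π·17.5) = 5.417×10^-4 m·K/W
  R'_calcium silicate = ln(0.121/0.0709)/(2πk) = 0.5345/(2π·0.0670) = 1.270 m·K/W
ΣR = 5.417×10^-4 + 1.270 = 1.271 m·K/W
Q' = ΔT/ΣR = (438 °C − 19.8 °C)/1.271 = 329 W/m

Q' = 329 W/m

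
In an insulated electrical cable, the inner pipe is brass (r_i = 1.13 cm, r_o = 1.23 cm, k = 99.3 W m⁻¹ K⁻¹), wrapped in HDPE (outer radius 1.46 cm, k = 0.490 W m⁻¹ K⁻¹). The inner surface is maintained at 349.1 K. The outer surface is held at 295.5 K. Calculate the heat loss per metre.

Series thermal resistances, inner to outer:
  R'_brass = ln(0.0123/0.0113)/(2πk) = 0.08480/(2π·99.3) = 1.359×10^-4 m·K/W
  R'_HDPE = ln(0.0146/0.0123)/(2πk) = 0.1714/(2π·0.490) = 0.05568 m·K/W
ΣR = 1.359×10^-4 + 0.05568 = 0.05582 m·K/W
Q' = ΔT/ΣR = (349.1 K − 295.5 K)/0.05582 = 960 W/m

Q' = 960 W/m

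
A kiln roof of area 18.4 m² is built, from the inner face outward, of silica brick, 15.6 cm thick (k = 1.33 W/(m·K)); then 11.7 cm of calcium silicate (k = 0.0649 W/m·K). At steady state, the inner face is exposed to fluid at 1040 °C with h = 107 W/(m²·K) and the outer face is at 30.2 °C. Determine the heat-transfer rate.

Q = 9630 W

Resistance network (inner→outer):
  R_conv,in = 1/(hA) = 1/(107·18.4) = 5.079×10^-4 K/W
  R_silica brick = L/(kA) = 0.156/(1.33·18.4) = 0.006375 K/W
  R_calcium silicate = L/(kA) = 0.117/(0.0649·18.4) = 0.09798 K/W
ΣR = 5.079×10^-4 + 0.006375 + 0.09798 = 0.1049 K/W
Q = ΔT/ΣR = (1040 °C − 30.2 °C)/0.1049 = 9630 W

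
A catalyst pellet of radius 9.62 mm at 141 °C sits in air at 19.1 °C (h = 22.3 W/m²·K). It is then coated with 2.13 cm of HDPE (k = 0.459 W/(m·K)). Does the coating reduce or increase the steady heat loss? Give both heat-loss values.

increases: 3.16 → 7.55 W

Critical radius for a sphere: r_cr = 2k/h = 0.0412 m = 4.12 cm.
Outer radius after coating: r₂ = 0.00962 + 0.0213 = 0.03092 m.
Since r₁ < r_cr and r₂ ≤ r_cr, the coating moves toward the maximum at r_cr — heat loss rises.
Bare: R = 1/(4πr₁²h) = 38.56 K/W; Q = 121.9/38.56 = 3.16 W.
Coated: R = R_cond + R_conv = 16.15 K/W; Q = 121.9/16.15 = 7.55 W.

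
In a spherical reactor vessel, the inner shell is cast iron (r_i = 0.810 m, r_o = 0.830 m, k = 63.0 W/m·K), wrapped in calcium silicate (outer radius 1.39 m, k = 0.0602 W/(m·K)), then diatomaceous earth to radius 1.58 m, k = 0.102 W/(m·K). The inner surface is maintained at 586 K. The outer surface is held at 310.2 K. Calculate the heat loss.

Q = 389 W

Resistance network (inner→outer):
  R_cast iron = (1/0.810 − 1/0.830)/(4πk) = 0.02975/(4π·63.0) = 3.758×10^-5 K/W
  R_calcium silicate = (1/0.830 − 1/1.39)/(4πk) = 0.4854/(4π·0.0602) = 0.6416 K/W
  R_diatomaceous earth = (1/1.39 − 1/1.58)/(4πk) = 0.08651/(4π·0.102) = 0.06750 K/W
ΣR = 3.758×10^-5 + 0.6416 + 0.06750 = 0.7091 K/W
Q = ΔT/ΣR = (586 K − 310.2 K)/0.7091 = 389 W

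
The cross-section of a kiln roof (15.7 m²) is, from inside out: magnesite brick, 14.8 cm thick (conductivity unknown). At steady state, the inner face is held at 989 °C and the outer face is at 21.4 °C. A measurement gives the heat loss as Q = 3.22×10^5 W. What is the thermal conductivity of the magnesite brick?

ΣR = ΔT/Q = |989 − 21.4|/3.22×10^5 = 0.003005 K/W
L/(kA) = 0.003005 ⇒ k = 0.148/(0.003005·15.7) = 3.14 W/m·K

k = 3.14 W/m·K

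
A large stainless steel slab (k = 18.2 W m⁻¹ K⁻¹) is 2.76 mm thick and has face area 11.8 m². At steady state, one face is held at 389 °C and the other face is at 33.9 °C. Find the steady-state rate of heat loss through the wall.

Q = kA·ΔT/L = 18.2 × 11.8 × |389 °C − 33.9 °C| / 0.00276 = 2.76×10^7 W

Q = 2.76×10^7 W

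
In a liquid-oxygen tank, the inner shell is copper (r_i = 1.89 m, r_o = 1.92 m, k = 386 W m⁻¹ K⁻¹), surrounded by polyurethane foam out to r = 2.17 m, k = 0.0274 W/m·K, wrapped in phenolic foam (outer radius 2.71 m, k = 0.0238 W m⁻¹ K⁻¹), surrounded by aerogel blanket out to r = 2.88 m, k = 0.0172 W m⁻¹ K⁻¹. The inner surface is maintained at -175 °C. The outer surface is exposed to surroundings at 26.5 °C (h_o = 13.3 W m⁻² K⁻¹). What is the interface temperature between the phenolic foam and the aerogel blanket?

Treat each layer as a resistance in series:
  R_copper = (1/1.89 − 1/1.92)/(4πk) = 0.008267/(4π·386) = 1.704×10^-6 K/W
  R_polyurethane foam = (1/1.92 − 1/2.17)/(4πk) = 0.06000/(4π·0.0274) = 0.1743 K/W
  R_phenolic foam = (1/2.17 − 1/2.71)/(4πk) = 0.09183/(4π·0.0238) = 0.3070 K/W
  R_aerogel blanket = (1/2.71 − 1/2.88)/(4πk) = 0.02178/(4π·0.0172) = 0.1008 K/W
  R_conv,out = 1/(4πr²h) = 1/(4π·2.88²·13.3) = 7.214×10^-4 K/W
ΣR = 1.704×10^-6 + 0.1743 + 0.3070 + 0.1008 + 7.214×10^-4 = 0.5828 K/W
Q = ΔT/ΣR = (-175 °C − 26.5 °C)/0.5828 = -345.7 W
From the inner boundary to the phenolic foam/aerogel blanket interface, ΣR_partial = 0.4813 K/W.
T_interface = T_in − Q·ΣR_partial = -175 °C − (-345.7)(0.4813) = -8.6 °C

T = -8.6 °C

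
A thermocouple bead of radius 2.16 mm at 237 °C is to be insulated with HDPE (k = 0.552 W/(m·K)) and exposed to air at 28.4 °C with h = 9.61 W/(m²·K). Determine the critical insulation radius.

r_cr = 11.5 cm

For a sphere, r_cr = 2k_ins/h = 2·0.552/9.61 = 0.115 m = 11.5 cm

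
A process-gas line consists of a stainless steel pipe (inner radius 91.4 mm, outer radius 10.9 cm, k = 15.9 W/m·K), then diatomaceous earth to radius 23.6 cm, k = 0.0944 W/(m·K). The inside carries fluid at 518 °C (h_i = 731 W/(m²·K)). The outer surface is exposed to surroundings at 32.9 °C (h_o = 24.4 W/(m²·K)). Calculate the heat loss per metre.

Treat each layer as a resistance in series:
  R'_conv,in = 1/(2πr h) = 1/(2π·0.0914·731) = 0.002382 m·K/W
  R'_stainless steel = ln(0.109/0.0914)/(2πk) = 0.1761/(2π·15.9) = 0.001763 m·K/W
  R'_diatomaceous earth = ln(0.236/0.109)/(2πk) = 0.7725/(2π·0.0944) = 1.302 m·K/W
  R'_conv,out = 1/(2πr h) = 1/(2π·0.236·24.4) = 0.02764 m·K/W
ΣR = 0.002382 + 0.001763 + 1.302 + 0.02764 = 1.334 m·K/W
Q' = ΔT/ΣR = (518 °C − 32.9 °C)/1.334 = 364 W/m

Q' = 364 W/m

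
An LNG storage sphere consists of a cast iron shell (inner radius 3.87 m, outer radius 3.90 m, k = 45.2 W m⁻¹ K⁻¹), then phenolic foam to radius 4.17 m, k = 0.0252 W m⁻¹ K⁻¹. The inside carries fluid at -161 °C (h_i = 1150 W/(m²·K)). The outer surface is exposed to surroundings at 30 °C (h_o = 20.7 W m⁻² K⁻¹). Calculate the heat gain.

Treat each layer as a resistance in series:
  R_conv,in = 1/(4πr²h) = 1/(4π·3.87²·1150) = 4.620×10^-6 K/W
  R_cast iron = (1/3.87 − 1/3.90)/(4πk) = 0.001988/(4π·45.2) = 3.499×10^-6 K/W
  R_phenolic foam = (1/3.90 − 1/4.17)/(4πk) = 0.01660/(4π·0.0252) = 0.05243 K/W
  R_conv,out = 1/(4πr²h) = 1/(4π·4.17²·20.7) = 2.211×10^-4 K/W
ΣR = 4.620×10^-6 + 3.499×10^-6 + 0.05243 + 2.211×10^-4 = 0.05266 K/W
Q = ΔT/ΣR = (-161 °C − 30 °C)/0.05266 = -3630 W
(Negative Q ⇒ heat flows inward; heat gain = 3630 W.)

Q = 3.63 kW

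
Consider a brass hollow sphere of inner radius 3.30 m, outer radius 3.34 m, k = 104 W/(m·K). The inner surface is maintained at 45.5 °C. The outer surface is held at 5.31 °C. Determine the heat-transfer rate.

Q = 1.45×10^7 W

Q = 4πk·ΔT/(1/r₁ − 1/r₂) = 4π × 104 × 40.19 / (1/3.30 − 1/3.34) = 1.45×10^7 W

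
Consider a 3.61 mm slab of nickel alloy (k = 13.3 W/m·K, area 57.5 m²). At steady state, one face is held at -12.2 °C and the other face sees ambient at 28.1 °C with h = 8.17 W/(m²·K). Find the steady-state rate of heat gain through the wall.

Q = 18.9 kW

Resistance network (inner→outer):
  R_nickel alloy = L/(kA) = 0.00361/(13.3·57.5) = 4.720×10^-6 K/W
  R_conv,out = 1/(hA) = 1/(8.17·57.5) = 0.002129 K/W
ΣR = 4.720×10^-6 + 0.002129 = 0.002134 K/W
Q = ΔT/ΣR = (-12.2 °C − 28.1 °C)/0.002134 = -18900 W
(Negative Q ⇒ heat flows inward; heat gain = 18900 W.)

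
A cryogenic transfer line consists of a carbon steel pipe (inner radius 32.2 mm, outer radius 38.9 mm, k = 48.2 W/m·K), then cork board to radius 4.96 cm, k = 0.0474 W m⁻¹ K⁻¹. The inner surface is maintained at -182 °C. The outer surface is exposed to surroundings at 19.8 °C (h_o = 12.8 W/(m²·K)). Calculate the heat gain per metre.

Treat each layer as a resistance in series:
  R'_carbon steel = ln(0.0389/0.0322)/(2πk) = 0.1890/(2π·48.2) = 6.242×10^-4 m·K/W
  R'_cork board = ln(0.0496/0.0389)/(2πk) = 0.2430/(2π·0.0474) = 0.8159 m·K/W
  R'_conv,out = 1/(2πr h) = 1/(2π·0.0496·12.8) = 0.2507 m·K/W
ΣR = 6.242×10^-4 + 0.8159 + 0.2507 = 1.067 m·K/W
Q' = ΔT/ΣR = (-182 °C − 19.8 °C)/1.067 = -189 W/m
(Negative Q' ⇒ heat flows inward; heat gain = 189 W/m.)

Q' = 189 W/m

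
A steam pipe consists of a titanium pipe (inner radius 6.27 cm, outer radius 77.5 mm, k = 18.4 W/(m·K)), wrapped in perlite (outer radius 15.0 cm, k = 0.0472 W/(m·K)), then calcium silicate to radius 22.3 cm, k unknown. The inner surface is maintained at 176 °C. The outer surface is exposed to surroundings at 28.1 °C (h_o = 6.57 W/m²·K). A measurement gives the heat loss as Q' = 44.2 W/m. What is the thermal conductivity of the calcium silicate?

k = 0.0625 W/m·K

ΣR = ΔT/Q' = |176 − 28.1|/44.2 = 3.346 m·K/W
Known resistances:
  R'_titanium = ln(0.0775/0.0627)/(2πk) = 0.2119/(2π·18.4) = 0.001833 m·K/W
  R'_perlite = ln(0.150/0.0775)/(2πk) = 0.6604/(2π·0.0472) = 2.227 m·K/W
  R'_conv,out = 1/(2πr h) = 1/(2π·0.223·6.57) = 0.1086 m·K/W
R_calcium silicate = ΣR − ΣR_known = 3.346 − 2.337 = 1.009 m·K/W
ln(r₂/r₁)/(2πk) = 1.009 ⇒ k = 0.3965/(2π·1.009) = 0.0625 W/m·K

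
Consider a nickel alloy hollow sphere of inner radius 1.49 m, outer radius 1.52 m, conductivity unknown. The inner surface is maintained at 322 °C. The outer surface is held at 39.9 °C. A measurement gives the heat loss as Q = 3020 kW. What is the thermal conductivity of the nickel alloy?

ΣR = ΔT/Q = |322 − 39.9|/3.02×10^6 = 9.341×10^-5 K/W
(1/r₁−1/r₂)/(4πk) = 9.341×10^-5 ⇒ k = 0.01325/(4π·9.341×10^-5) = 11.3 W/m·K

k = 11.3 W/m·K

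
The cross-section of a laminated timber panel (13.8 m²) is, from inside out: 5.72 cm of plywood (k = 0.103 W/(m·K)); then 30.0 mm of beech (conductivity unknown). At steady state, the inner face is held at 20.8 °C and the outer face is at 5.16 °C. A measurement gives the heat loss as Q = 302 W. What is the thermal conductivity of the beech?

k = 0.188 W/m·K

ΣR = ΔT/Q = |20.8 − 5.16|/302 = 0.05179 K/W
Known resistances:
  R_plywood = L/(kA) = 0.0572/(0.103·13.8) = 0.04024 K/W
R_beech = ΣR − ΣR_known = 0.05179 − 0.04024 = 0.01155 K/W
L/(kA) = 0.01155 ⇒ k = 0.0300/(0.01155·13.8) = 0.188 W/m·K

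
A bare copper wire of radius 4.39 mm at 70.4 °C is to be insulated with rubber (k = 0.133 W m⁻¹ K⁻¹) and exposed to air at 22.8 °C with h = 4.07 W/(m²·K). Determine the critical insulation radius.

For a cylinder, r_cr = k_ins/h = 0.133/4.07 = 0.0327 m = 3.27 cm

r_cr = 3.27 cm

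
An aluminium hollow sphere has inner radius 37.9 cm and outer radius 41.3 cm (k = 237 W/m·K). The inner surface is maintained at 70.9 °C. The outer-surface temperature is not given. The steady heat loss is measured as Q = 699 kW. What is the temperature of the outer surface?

T_out = 19.9 °C

Series resistances:
  R_aluminium = (1/0.379 − 1/0.413)/(4πk) = 0.2172/(4π·237) = 7.293×10^-5 K/W
ΣR = 7.293×10^-5 K/W
ΔT = Q·ΣR = 6.99×10^5 × 7.293×10^-5 = 50.98 K
Heat flows outward, so T_out = T_in − ΔT = 70.9 − 50.98 = 19.9 °C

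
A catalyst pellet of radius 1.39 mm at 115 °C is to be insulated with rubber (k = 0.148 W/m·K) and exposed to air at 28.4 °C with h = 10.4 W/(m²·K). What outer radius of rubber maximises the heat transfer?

r_cr = 2.85 cm

For a sphere, r_cr = 2k_ins/h = 2·0.148/10.4 = 0.0285 m = 2.85 cm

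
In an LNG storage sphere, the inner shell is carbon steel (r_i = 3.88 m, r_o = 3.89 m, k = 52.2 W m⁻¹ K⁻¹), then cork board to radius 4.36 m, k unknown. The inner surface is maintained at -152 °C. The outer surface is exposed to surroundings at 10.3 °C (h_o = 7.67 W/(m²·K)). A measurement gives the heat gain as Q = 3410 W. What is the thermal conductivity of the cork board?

k = 0.0469 W/m·K

ΣR = ΔT/Q = |-152 − 10.3|/3410 = 0.04760 K/W
Known resistances:
  R_carbon steel = (1/3.88 − 1/3.89)/(4πk) = 6.626×10^-4/(4π·52.2) = 1.010×10^-6 K/W
  R_conv,out = 1/(4πr²h) = 1/(4π·4.36²·7.67) = 5.458×10^-4 K/W
R_cork board = ΣR − ΣR_known = 0.04760 − 5.468×10^-4 = 0.04705 K/W
(1/r₁−1/r₂)/(4πk) = 0.04705 ⇒ k = 0.02771/(4π·0.04705) = 0.0469 W/m·K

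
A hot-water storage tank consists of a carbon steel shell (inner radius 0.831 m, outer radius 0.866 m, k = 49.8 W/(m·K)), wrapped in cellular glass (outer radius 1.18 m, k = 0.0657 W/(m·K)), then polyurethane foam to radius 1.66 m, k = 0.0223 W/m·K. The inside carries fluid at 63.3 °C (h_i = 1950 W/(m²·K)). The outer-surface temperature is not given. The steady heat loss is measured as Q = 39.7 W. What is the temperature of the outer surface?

Series resistances:
  R_conv,in = 1/(4πr²h) = 1/(4π·0.831²·1950) = 5.910×10^-5 K/W
  R_carbon steel = (1/0.831 − 1/0.866)/(4πk) = 0.04864/(4π·49.8) = 7.772×10^-5 K/W
  R_cellular glass = (1/0.866 − 1/1.18)/(4πk) = 0.3073/(4π·0.0657) = 0.3722 K/W
  R_polyurethane foam = (1/1.18 − 1/1.66)/(4πk) = 0.2450/(4π·0.0223) = 0.8745 K/W
ΣR = 1.247 K/W
ΔT = Q·ΣR = 39.7 × 1.247 = 49.51 K
Heat flows outward, so T_out = T_in − ΔT = 63.3 − 49.51 = 13.8 °C

T_out = 13.8 °C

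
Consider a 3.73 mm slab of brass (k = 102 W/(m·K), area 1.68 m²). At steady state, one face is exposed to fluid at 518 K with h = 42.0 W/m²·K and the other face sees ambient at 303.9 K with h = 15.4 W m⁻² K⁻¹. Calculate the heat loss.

Resistance network (inner→outer):
  R_conv,in = 1/(hA) = 1/(42.0·1.68) = 0.01417 K/W
  R_brass = L/(kA) = 0.00373/(102·1.68) = 2.177×10^-5 K/W
  R_conv,out = 1/(hA) = 1/(15.4·1.68) = 0.03865 K/W
ΣR = 0.01417 + 2.177×10^-5 + 0.03865 = 0.05284 K/W
Q = ΔT/ΣR = (518 K − 303.9 K)/0.05284 = 4050 W

Q = 4.05 kW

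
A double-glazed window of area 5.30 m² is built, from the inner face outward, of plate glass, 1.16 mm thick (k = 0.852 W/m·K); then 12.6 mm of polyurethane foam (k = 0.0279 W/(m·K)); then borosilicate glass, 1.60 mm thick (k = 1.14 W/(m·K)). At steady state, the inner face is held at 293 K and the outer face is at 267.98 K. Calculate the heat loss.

Resistance network (inner→outer):
  R_plate glass = L/(kA) = 0.00116/(0.852·5.30) = 2.569×10^-4 K/W
  R_polyurethane foam = L/(kA) = 0.0126/(0.0279·5.30) = 0.08521 K/W
  R_borosilicate glass = L/(kA) = 0.00160/(1.14·5.30) = 2.648×10^-4 K/W
ΣR = 2.569×10^-4 + 0.08521 + 2.648×10^-4 = 0.08573 K/W
Q = ΔT/ΣR = (293 K − 267.98 K)/0.08573 = 292 W

Q = 292 W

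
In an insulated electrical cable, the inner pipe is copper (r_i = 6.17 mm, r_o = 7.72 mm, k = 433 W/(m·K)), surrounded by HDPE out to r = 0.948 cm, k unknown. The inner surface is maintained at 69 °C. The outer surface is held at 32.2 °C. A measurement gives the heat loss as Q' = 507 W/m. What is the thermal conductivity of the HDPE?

k = 0.451 W/m·K

ΣR = ΔT/Q' = |69 − 32.2|/507 = 0.07258 m·K/W
Known resistances:
  R'_copper = ln(0.00772/0.00617)/(2πk) = 0.2241/(2π·433) = 8.238×10^-5 m·K/W
R_HDPE = ΣR − ΣR_known = 0.07258 − 8.238×10^-5 = 0.07250 m·K/W
ln(r₂/r₁)/(2πk) = 0.07250 ⇒ k = 0.2054/(2π·0.07250) = 0.451 W/m·K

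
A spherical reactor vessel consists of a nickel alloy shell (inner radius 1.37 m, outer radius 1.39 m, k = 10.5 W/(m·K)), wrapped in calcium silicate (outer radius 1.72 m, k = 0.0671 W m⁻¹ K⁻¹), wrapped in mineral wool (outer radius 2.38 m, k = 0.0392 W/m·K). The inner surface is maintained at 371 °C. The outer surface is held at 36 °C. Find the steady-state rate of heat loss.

Q = 682 W

Treat each layer as a resistance in series:
  R_nickel alloy = (1/1.37 − 1/1.39)/(4πk) = 0.01050/(4π·10.5) = 7.960×10^-5 K/W
  R_calcium silicate = (1/1.39 − 1/1.72)/(4πk) = 0.1380/(4π·0.0671) = 0.1637 K/W
  R_mineral wool = (1/1.72 − 1/2.38)/(4πk) = 0.1612/(4π·0.0392) = 0.3273 K/W
ΣR = 7.960×10^-5 + 0.1637 + 0.3273 = 0.4911 K/W
Q = ΔT/ΣR = (371 °C − 36 °C)/0.4911 = 682 W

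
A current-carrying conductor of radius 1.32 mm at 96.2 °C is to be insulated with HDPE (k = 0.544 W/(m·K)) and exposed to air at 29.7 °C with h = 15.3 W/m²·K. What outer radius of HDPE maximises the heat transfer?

For a cylinder, r_cr = k_ins/h = 0.544/15.3 = 0.0356 m = 3.56 cm

r_cr = 3.56 cm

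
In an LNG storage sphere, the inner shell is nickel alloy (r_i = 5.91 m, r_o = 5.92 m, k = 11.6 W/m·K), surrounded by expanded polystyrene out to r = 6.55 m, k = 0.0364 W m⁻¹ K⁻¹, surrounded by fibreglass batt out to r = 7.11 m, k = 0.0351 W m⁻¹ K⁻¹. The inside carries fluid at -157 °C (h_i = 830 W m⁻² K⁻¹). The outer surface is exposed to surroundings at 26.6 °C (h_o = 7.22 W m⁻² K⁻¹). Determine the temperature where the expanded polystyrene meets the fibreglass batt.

Series thermal resistances, inner to outer:
  R_conv,in = 1/(4πr²h) = 1/(4π·5.91²·830) = 2.745×10^-6 K/W
  R_nickel alloy = (1/5.91 − 1/5.92)/(4πk) = 2.858×10^-4/(4π·11.6) = 1.961×10^-6 K/W
  R_expanded polystyrene = (1/5.92 − 1/6.55)/(4πk) = 0.01625/(4π·0.0364) = 0.03552 K/W
  R_fibreglass batt = (1/6.55 − 1/7.11)/(4πk) = 0.01202/(4π·0.0351) = 0.02726 K/W
  R_conv,out = 1/(4πr²h) = 1/(4π·7.11²·7.22) = 2.180×10^-4 K/W
ΣR = 2.745×10^-6 + 1.961×10^-6 + 0.03552 + 0.02726 + 2.180×10^-4 = 0.06300 K/W
Q = ΔT/ΣR = (-157 °C − 26.6 °C)/0.06300 = -2914 W
From the inner boundary to the expanded polystyrene/fibreglass batt interface, ΣR_partial = 0.03552 K/W.
T_interface = T_in − Q·ΣR_partial = -157 °C − (-2914)(0.03552) = -53.5 °C

T = -53.5 °C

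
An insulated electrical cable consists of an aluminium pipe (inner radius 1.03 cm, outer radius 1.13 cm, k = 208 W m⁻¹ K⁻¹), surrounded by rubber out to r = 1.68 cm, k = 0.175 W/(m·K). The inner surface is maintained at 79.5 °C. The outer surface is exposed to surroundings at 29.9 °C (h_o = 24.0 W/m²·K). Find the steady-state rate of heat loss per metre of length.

Treat each layer as a resistance in series:
  R'_aluminium = ln(0.0113/0.0103)/(2πk) = 0.09266/(2π·208) = 7.090×10^-5 m·K/W
  R'_rubber = ln(0.0168/0.0113)/(2πk) = 0.3966/(2π·0.175) = 0.3607 m·K/W
  R'_conv,out = 1/(2πr h) = 1/(2π·0.0168·24.0) = 0.3947 m·K/W
ΣR = 7.090×10^-5 + 0.3607 + 0.3947 = 0.7555 m·K/W
Q' = ΔT/ΣR = (79.5 °C − 29.9 °C)/0.7555 = 65.7 W/m

Q' = 65.7 W/m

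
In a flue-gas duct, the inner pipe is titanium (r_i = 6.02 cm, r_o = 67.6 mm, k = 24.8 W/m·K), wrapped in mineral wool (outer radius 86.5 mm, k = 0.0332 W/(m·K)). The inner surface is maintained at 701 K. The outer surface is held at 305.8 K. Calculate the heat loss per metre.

Q' = 334 W/m

Resistance network (inner→outer):
  R'_titanium = ln(0.0676/0.0602)/(2πk) = 0.1159/(2π·24.8) = 7.440×10^-4 m·K/W
  R'_mineral wool = ln(0.0865/0.0676)/(2πk) = 0.2465/(2π·0.0332) = 1.182 m·K/W
ΣR = 7.440×10^-4 + 1.182 = 1.183 m·K/W
Q' = ΔT/ΣR = (701 K − 305.8 K)/1.183 = 334 W/m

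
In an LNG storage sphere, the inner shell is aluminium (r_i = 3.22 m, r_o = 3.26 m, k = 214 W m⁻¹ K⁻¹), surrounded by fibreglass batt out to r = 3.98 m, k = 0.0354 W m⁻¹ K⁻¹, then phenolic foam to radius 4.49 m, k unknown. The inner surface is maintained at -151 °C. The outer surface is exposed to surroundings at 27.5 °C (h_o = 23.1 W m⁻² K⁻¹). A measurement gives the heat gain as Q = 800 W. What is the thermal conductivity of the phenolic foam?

k = 0.0231 W/m·K

ΣR = ΔT/Q = |-151 − 27.5|/800 = 0.2231 K/W
Known resistances:
  R_aluminium = (1/3.22 − 1/3.26)/(4πk) = 0.003811/(4π·214) = 1.417×10^-6 K/W
  R_fibreglass batt = (1/3.26 − 1/3.98)/(4πk) = 0.05549/(4π·0.0354) = 0.1247 K/W
  R_conv,out = 1/(4πr²h) = 1/(4π·4.49²·23.1) = 1.709×10^-4 K/W
R_phenolic foam = ΣR − ΣR_known = 0.2231 − 0.1249 = 0.09820 K/W
(1/r₁−1/r₂)/(4πk) = 0.09820 ⇒ k = 0.02854/(4π·0.09820) = 0.0231 W/m·K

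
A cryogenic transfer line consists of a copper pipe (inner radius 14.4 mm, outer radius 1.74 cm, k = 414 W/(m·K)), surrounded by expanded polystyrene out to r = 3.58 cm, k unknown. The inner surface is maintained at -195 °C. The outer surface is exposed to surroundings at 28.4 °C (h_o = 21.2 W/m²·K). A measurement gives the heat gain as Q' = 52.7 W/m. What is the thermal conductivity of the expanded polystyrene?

ΣR = ΔT/Q' = |-195 − 28.4|/52.7 = 4.239 m·K/W
Known resistances:
  R'_copper = ln(0.0174/0.0144)/(2πk) = 0.1892/(2π·414) = 7.275×10^-5 m·K/W
  R'_conv,out = 1/(2πr h) = 1/(2π·0.0358·21.2) = 0.2097 m·K/W
R_expanded polystyrene = ΣR − ΣR_known = 4.239 − 0.2098 = 4.029 m·K/W
ln(r₂/r₁)/(2πk) = 4.029 ⇒ k = 0.7215/(2π·4.029) = 0.0285 W/m·K

k = 0.0285 W/m·K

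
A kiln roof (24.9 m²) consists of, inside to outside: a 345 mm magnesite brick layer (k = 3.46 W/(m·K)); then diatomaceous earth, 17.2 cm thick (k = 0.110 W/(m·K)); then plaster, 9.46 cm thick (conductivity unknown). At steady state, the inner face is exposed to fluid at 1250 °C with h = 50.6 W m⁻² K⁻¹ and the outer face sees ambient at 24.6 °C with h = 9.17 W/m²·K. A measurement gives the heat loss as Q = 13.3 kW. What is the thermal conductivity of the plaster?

k = 0.188 W/m·K

ΣR = ΔT/Q = |1250 − 24.6|/13300 = 0.09214 K/W
Known resistances:
  R_conv,in = 1/(hA) = 1/(50.6·24.9) = 7.937×10^-4 K/W
  R_magnesite brick = L/(kA) = 0.345/(3.46·24.9) = 0.004004 K/W
  R_diatomaceous earth = L/(kA) = 0.172/(0.110·24.9) = 0.06280 K/W
  R_conv,out = 1/(hA) = 1/(9.17·24.9) = 0.004380 K/W
R_plaster = ΣR − ΣR_known = 0.09214 − 0.07198 = 0.02016 K/W
L/(kA) = 0.02016 ⇒ k = 0.0946/(0.02016·24.9) = 0.188 W/m·K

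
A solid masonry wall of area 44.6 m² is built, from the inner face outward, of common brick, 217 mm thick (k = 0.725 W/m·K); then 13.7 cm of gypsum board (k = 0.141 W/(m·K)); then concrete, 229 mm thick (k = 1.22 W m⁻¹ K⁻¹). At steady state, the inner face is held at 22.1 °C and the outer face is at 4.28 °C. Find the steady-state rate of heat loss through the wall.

Treat each layer as a resistance in series:
  R_common brick = L/(kA) = 0.217/(0.725·44.6) = 0.006711 K/W
  R_gypsum board = L/(kA) = 0.137/(0.141·44.6) = 0.02179 K/W
  R_concrete = L/(kA) = 0.229/(1.22·44.6) = 0.004209 K/W
ΣR = 0.006711 + 0.02179 + 0.004209 = 0.03271 K/W
Q = ΔT/ΣR = (22.1 °C − 4.28 °C)/0.03271 = 545 W

Q = 545 W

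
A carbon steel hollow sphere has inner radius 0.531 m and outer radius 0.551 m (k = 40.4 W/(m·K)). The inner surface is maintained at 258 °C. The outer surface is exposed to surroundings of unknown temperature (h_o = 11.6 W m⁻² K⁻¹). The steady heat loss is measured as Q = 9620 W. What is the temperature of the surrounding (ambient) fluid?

T_out = 39.3 °C

Series resistances:
  R_carbon steel = (1/0.531 − 1/0.551)/(4πk) = 0.06836/(4π·40.4) = 1.346×10^-4 K/W
  R_conv,out = 1/(4πr²h) = 1/(4π·0.551²·11.6) = 0.02260 K/W
ΣR = 0.02273 K/W
ΔT = Q·ΣR = 9620 × 0.02273 = 218.7 K
Heat flows outward, so T_out = T_in − ΔT = 258 − 218.7 = 39.3 °C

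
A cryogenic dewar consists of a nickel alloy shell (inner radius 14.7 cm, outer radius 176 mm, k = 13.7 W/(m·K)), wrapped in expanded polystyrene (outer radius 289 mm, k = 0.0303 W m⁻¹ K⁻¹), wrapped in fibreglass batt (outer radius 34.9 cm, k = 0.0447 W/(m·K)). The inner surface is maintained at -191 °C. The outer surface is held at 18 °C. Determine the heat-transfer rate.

Q = 30.3 W

Treat each layer as a resistance in series:
  R_nickel alloy = (1/0.147 − 1/0.176)/(4πk) = 1.121/(4π·13.7) = 0.006511 K/W
  R_expanded polystyrene = (1/0.176 − 1/0.289)/(4πk) = 2.222/(4π·0.0303) = 5.835 K/W
  R_fibreglass batt = (1/0.289 − 1/0.349)/(4πk) = 0.5949/(4π·0.0447) = 1.059 K/W
ΣR = 0.006511 + 5.835 + 1.059 = 6.901 K/W
Q = ΔT/ΣR = (-191 °C − 18 °C)/6.901 = -30.3 W
(Negative Q ⇒ heat flows inward; heat gain = 30.3 W.)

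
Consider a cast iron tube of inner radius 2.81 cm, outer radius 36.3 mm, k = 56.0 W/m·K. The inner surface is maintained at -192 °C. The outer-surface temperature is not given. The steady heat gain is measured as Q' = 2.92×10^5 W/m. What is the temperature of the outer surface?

T_out = 20.5 °C

Series resistances:
  R'_cast iron = ln(0.0363/0.0281)/(2πk) = 0.2560/(2π·56.0) = 7.277×10^-4 m·K/W
ΣR = 7.277×10^-4 m·K/W
ΔT = Q'·ΣR = 2.92×10^5 × 7.277×10^-4 = 212.5 K
Heat flows inward, so T_out = T_in + ΔT = -192 + 212.5 = 20.5 °C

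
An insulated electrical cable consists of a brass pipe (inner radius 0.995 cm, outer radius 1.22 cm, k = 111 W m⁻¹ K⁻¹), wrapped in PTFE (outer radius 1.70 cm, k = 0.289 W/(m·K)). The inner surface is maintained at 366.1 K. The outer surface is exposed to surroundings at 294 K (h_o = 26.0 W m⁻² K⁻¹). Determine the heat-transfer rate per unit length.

Resistance network (inner→outer):
  R'_brass = ln(0.0122/0.00995)/(2πk) = 0.2039/(2π·111) = 2.923×10^-4 m·K/W
  R'_PTFE = ln(0.0170/0.0122)/(2πk) = 0.3318/(2π·0.289) = 0.1827 m·K/W
  R'_conv,out = 1/(2πr h) = 1/(2π·0.0170·26.0) = 0.3601 m·K/W
ΣR = 2.923×10^-4 + 0.1827 + 0.3601 = 0.5431 m·K/W
Q' = ΔT/ΣR = (366.1 K − 294 K)/0.5431 = 133 W/m

Q' = 133 W/m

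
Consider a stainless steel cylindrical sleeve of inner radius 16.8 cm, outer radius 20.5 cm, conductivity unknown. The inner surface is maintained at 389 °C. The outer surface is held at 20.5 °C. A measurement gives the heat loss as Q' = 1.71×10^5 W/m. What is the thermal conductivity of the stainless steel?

k = 14.7 W/m·K

ΣR = ΔT/Q' = |389 − 20.5|/1.71×10^5 = 0.002155 m·K/W
ln(r₂/r₁)/(2πk) = 0.002155 ⇒ k = 0.1990/(2π·0.002155) = 14.7 W/m·K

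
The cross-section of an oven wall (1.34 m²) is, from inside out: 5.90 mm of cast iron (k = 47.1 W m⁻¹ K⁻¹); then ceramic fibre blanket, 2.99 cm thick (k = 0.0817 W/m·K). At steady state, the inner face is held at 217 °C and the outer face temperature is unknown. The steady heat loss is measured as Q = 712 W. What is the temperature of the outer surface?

T_out = 22.5 °C

Sum the resistances:
  R_cast iron = L/(kA) = 0.00590/(47.1·1.34) = 9.348×10^-5 K/W
  R_ceramic fibre blanket = L/(kA) = 0.0299/(0.0817·1.34) = 0.2731 K/W
ΣR = 0.2732 K/W
ΔT = Q·ΣR = 712 × 0.2732 = 194.5 K
Heat flows outward, so T_out = T_in − ΔT = 217 − 194.5 = 22.5 °C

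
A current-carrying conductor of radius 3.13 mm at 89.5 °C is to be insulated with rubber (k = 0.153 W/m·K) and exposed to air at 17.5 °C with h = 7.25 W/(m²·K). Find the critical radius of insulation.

For a cylinder, r_cr = k_ins/h = 0.153/7.25 = 0.0211 m = 2.11 cm

r_cr = 2.11 cm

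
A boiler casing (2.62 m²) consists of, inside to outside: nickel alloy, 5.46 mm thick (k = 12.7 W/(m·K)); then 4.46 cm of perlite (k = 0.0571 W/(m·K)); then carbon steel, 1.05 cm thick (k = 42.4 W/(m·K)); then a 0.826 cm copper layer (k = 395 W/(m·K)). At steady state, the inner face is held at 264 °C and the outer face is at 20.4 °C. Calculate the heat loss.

Resistance network (inner→outer):
  R_nickel alloy = L/(kA) = 0.00546/(12.7·2.62) = 1.641×10^-4 K/W
  R_perlite = L/(kA) = 0.0446/(0.0571·2.62) = 0.2981 K/W
  R_carbon steel = L/(kA) = 0.0105/(42.4·2.62) = 9.452×10^-5 K/W
  R_copper = L/(kA) = 0.00826/(395·2.62) = 7.981×10^-6 K/W
ΣR = 1.641×10^-4 + 0.2981 + 9.452×10^-5 + 7.981×10^-6 = 0.2984 K/W
Q = ΔT/ΣR = (264 °C − 20.4 °C)/0.2984 = 816 W

Q = 816 W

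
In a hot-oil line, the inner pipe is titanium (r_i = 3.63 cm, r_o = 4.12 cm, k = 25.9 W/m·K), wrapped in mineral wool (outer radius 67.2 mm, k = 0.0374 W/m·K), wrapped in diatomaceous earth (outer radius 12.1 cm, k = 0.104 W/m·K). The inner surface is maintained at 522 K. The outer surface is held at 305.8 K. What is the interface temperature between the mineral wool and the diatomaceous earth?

T = 371.0 K

Resistance network (inner→outer):
  R'_titanium = ln(0.0412/0.0363)/(2πk) = 0.1266/(2π·25.9) = 7.781×10^-4 m·K/W
  R'_mineral wool = ln(0.0672/0.0412)/(2πk) = 0.4892/(2π·0.0374) = 2.082 m·K/W
  R'_diatomaceous earth = ln(0.121/0.0672)/(2πk) = 0.5881/(2π·0.104) = 0.9000 m·K/W
ΣR = 7.781×10^-4 + 2.082 + 0.9000 = 2.983 m·K/W
Q' = ΔT/ΣR = (522 K − 305.8 K)/2.983 = 72.48 W/m
From the inner boundary to the mineral wool/diatomaceous earth interface, ΣR_partial = 2.083 m·K/W.
T_interface = T_in − Q'·ΣR_partial = 522 K − (72.48)(2.083) = 371.0 K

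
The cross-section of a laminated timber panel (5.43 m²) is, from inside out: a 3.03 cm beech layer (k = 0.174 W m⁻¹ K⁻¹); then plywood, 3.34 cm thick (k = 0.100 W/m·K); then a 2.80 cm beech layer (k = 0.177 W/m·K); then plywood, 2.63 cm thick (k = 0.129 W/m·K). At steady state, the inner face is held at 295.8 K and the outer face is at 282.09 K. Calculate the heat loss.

Q = 85.5 W

Series thermal resistances, inner to outer:
  R_beech = L/(kA) = 0.0303/(0.174·5.43) = 0.03207 K/W
  R_plywood = L/(kA) = 0.0334/(0.100·5.43) = 0.06151 K/W
  R_beech = L/(kA) = 0.0280/(0.177·5.43) = 0.02913 K/W
  R_plywood = L/(kA) = 0.0263/(0.129·5.43) = 0.03755 K/W
ΣR = 0.03207 + 0.06151 + 0.02913 + 0.03755 = 0.1603 K/W
Q = ΔT/ΣR = (295.8 K − 282.09 K)/0.1603 = 85.5 W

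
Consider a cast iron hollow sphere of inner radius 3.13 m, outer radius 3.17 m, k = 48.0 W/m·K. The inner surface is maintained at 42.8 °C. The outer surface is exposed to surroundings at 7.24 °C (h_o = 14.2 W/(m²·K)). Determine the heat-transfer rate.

Treat each layer as a resistance in series:
  R_cast iron = (1/3.13 − 1/3.17)/(4πk) = 0.004031/(4π·48.0) = 6.684×10^-6 K/W
  R_conv,out = 1/(4πr²h) = 1/(4π·3.17²·14.2) = 5.577×10^-4 K/W
ΣR = 6.684×10^-6 + 5.577×10^-4 = 5.644×10^-4 K/W
Q = ΔT/ΣR = (42.8 °C − 7.24 °C)/5.644×10^-4 = 63000 W

Q = 63000 W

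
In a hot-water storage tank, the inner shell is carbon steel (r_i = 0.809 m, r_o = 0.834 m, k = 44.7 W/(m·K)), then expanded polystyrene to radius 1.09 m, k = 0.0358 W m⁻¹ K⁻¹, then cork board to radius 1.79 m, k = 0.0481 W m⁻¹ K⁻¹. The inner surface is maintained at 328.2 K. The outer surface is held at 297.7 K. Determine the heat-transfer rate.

Series thermal resistances, inner to outer:
  R_carbon steel = (1/0.809 − 1/0.834)/(4πk) = 0.03705/(4π·44.7) = 6.596×10^-5 K/W
  R_expanded polystyrene = (1/0.834 − 1/1.09)/(4πk) = 0.2816/(4π·0.0358) = 0.6260 K/W
  R_cork board = (1/1.09 − 1/1.79)/(4πk) = 0.3588/(4π·0.0481) = 0.5936 K/W
ΣR = 6.596×10^-5 + 0.6260 + 0.5936 = 1.220 K/W
Q = ΔT/ΣR = (328.2 K − 297.7 K)/1.220 = 25.0 W

Q = 25.0 W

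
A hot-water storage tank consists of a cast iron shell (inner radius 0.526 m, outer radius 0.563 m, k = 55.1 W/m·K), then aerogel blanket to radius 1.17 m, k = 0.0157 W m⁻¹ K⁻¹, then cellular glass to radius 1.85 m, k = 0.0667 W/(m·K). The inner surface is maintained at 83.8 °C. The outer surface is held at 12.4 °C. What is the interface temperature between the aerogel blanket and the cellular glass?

T = 17.7 °C

Resistance network (inner→outer):
  R_cast iron = (1/0.526 − 1/0.563)/(4πk) = 0.1249/(4π·55.1) = 1.804×10^-4 K/W
  R_aerogel blanket = (1/0.563 − 1/1.17)/(4πk) = 0.9215/(4π·0.0157) = 4.671 K/W
  R_cellular glass = (1/1.17 − 1/1.85)/(4πk) = 0.3142/(4π·0.0667) = 0.3748 K/W
ΣR = 1.804×10^-4 + 4.671 + 0.3748 = 5.046 K/W
Q = ΔT/ΣR = (83.8 °C − 12.4 °C)/5.046 = 14.15 W
From the inner boundary to the aerogel blanket/cellular glass interface, ΣR_partial = 4.671 K/W.
T_interface = T_in − Q·ΣR_partial = 83.8 °C − (14.15)(4.671) = 17.7 °C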